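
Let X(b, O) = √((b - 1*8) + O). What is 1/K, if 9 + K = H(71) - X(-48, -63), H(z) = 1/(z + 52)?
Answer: -19434/431941 + 15129*I*√119/3023587 ≈ -0.044992 + 0.054583*I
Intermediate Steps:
H(z) = 1/(52 + z)
X(b, O) = √(-8 + O + b) (X(b, O) = √((b - 8) + O) = √((-8 + b) + O) = √(-8 + O + b))
K = -1106/123 - I*√119 (K = -9 + (1/(52 + 71) - √(-8 - 63 - 48)) = -9 + (1/123 - √(-119)) = -9 + (1/123 - I*√119) = -1106/123 - I*√119 ≈ -8.9919 - 10.909*I)
1/K = 1/(-1106/123 - I*√119)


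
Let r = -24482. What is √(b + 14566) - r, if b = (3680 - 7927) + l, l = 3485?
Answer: 24482 + 2*√3451 ≈ 24600.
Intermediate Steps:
b = -762 (b = (3680 - 7927) + 3485 = -4247 + 3485 = -762)
√(b + 14566) - r = √(-762 + 14566) - 1*(-24482) = √13804 + 24482 = 2*√3451 + 24482 = 24482 + 2*√3451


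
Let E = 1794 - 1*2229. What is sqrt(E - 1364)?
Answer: I*sqrt(1799) ≈ 42.415*I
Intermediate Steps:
E = -435 (E = 1794 - 2229 = -435)
sqrt(E - 1364) = sqrt(-435 - 1364) = sqrt(-1799) = I*sqrt(1799)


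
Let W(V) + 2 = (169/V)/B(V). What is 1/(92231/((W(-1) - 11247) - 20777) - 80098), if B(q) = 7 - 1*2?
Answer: -160299/12840090457 ≈ -1.2484e-5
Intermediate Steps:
B(q) = 5 (B(q) = 7 - 2 = 5)
W(V) = -2 + 169/(5*V) (W(V) = -2 + (169/V)/5 = -2 + (169/V)*(⅕) = -2 + 169/(5*V))
1/(92231/((W(-1) - 11247) - 20777) - 80098) = 1/(92231/(((-2 + (169/5)/(-1)) - 11247) - 20777) - 80098) = 1/(92231/(((-2 + (169/5)*(-1)) - 11247) - 20777) - 80098) = 1/(92231/(((-2 - 169/5) - 11247) - 20777) - 80098) = 1/(92231/((-179/5 - 11247) - 20777) - 80098) = 1/(92231/(-56414/5 - 20777) - 80098) = 1/(92231/(-160299/5) - 80098) = 1/(92231*(-5/160299) - 80098) = 1/(-461155/160299 - 80098) = 1/(-12840090457/160299) = -160299/12840090457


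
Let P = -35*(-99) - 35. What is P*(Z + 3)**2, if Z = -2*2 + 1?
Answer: 0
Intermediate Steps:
P = 3430 (P = 3465 - 35 = 3430)
Z = -3 (Z = -4 + 1 = -3)
P*(Z + 3)**2 = 3430*(-3 + 3)**2 = 3430*0**2 = 3430*0 = 0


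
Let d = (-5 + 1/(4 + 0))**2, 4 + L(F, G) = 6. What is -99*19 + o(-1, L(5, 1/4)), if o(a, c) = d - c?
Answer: -29767/16 ≈ -1860.4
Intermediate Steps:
L(F, G) = 2 (L(F, G) = -4 + 6 = 2)
d = 361/16 (d = (-5 + 1/4)**2 = (-19/4)**2 = 361/16 ≈ 22.563)
o(a, c) = 361/16 - c
-99*19 + o(-1, L(5, 1/4)) = -99*19 + (361/16 - 1*2) = -1881 + (361/16 - 2) = -1881 + 329/16 = -29767/16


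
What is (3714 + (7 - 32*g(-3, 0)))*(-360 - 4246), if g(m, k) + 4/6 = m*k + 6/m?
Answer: -52595914/3 ≈ -1.7532e+7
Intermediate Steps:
g(m, k) = -⅔ + 6/m + k*m (g(m, k) = -⅔ + (m*k + 6/m) = -⅔ + (k*m + 6/m) = -⅔ + (6/m + k*m) = -⅔ + 6/m + k*m)
(3714 + (7 - 32*g(-3, 0)))*(-360 - 4246) = (3714 + (7 - 32*(-⅔ + 6/(-3) + 0*(-3))))*(-360 - 4246) = (3714 + (7 - 32*(-⅔ + 6*(-⅓) + 0)))*(-4606) = (3714 + (7 - 32*(-⅔ - 2 + 0)))*(-4606) = (3714 + (7 - 32*(-8/3)))*(-4606) = (3714 + (7 + 256/3))*(-4606) = (3714 + 277/3)*(-4606) = (11419/3)*(-4606) = -52595914/3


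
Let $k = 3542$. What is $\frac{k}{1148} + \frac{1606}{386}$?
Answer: $\frac{114675}{15826} \approx 7.246$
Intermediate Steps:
$\frac{k}{1148} + \frac{1606}{386} = \frac{3542}{1148} + \frac{1606}{386} = 3542 \cdot \frac{1}{1148} + 1606 \cdot \frac{1}{386} = \frac{253}{82} + \frac{803}{193} = \frac{114675}{15826}$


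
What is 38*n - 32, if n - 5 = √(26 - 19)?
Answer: 158 + 38*√7 ≈ 258.54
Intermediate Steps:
n = 5 + √7 (n = 5 + √(26 - 19) = 5 + √7 ≈ 7.6458)
38*n - 32 = 38*(5 + √7) - 32 = (190 + 38*√7) - 32 = 158 + 38*√7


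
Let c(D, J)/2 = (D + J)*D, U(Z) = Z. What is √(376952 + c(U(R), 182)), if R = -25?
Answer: √369102 ≈ 607.54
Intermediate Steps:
c(D, J) = 2*D*(D + J) (c(D, J) = 2*((D + J)*D) = 2*(D*(D + J)) = 2*D*(D + J))
√(376952 + c(U(R), 182)) = √(376952 + 2*(-25)*(-25 + 182)) = √(376952 + 2*(-25)*157) = √(376952 - 7850) = √369102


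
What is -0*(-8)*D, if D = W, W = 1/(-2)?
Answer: 0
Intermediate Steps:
W = -1/2 ≈ -0.50000
D = -1/2 ≈ -0.50000
-0*(-8)*D = -0*(-8)*(-1)/2 = -0*(-1)/2 = -1*0 = 0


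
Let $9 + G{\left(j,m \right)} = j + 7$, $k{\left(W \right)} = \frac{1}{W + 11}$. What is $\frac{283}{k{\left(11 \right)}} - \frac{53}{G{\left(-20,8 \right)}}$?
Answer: $\frac{137025}{22} \approx 6228.4$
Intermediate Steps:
$k{\left(W \right)} = \frac{1}{11 + W}$
$G{\left(j,m \right)} = -2 + j$ ($G{\left(j,m \right)} = -9 + \left(j + 7\right) = -9 + \left(7 + j\right) = -2 + j$)
$\frac{283}{k{\left(11 \right)}} - \frac{53}{G{\left(-20,8 \right)}} = \frac{283}{\frac{1}{11 + 11}} - \frac{53}{-2 - 20} = \frac{283}{\frac{1}{22}} - \frac{53}{-22} = 283 \frac{1}{\frac{1}{22}} - - \frac{53}{22} = 283 \cdot 22 + \frac{53}{22} = 6226 + \frac{53}{22} = \frac{137025}{22}$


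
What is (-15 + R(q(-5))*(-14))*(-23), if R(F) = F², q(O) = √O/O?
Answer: 1403/5 ≈ 280.60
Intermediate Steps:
q(O) = O^(-½)
(-15 + R(q(-5))*(-14))*(-23) = (-15 + ((-5)^(-½))²*(-14))*(-23) = (-15 + (-I*√5/5)²*(-14))*(-23) = (-15 - ⅕*(-14))*(-23) = (-15 + 14/5)*(-23) = -61/5*(-23) = 1403/5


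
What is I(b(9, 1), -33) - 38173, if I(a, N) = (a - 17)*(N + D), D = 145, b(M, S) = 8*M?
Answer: -32013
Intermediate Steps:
I(a, N) = (-17 + a)*(145 + N) (I(a, N) = (a - 17)*(N + 145) = (-17 + a)*(145 + N))
I(b(9, 1), -33) - 38173 = (-2465 - 17*(-33) + 145*(8*9) - 264*9) - 38173 = (-2465 + 561 + 145*72 - 33*72) - 38173 = (-2465 + 561 + 10440 - 2376) - 38173 = 6160 - 38173 = -32013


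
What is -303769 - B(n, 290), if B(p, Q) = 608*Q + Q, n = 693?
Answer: -480379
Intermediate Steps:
B(p, Q) = 609*Q
-303769 - B(n, 290) = -303769 - 609*290 = -303769 - 1*176610 = -303769 - 176610 = -480379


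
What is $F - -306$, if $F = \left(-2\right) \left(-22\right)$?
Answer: $350$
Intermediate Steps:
$F = 44$
$F - -306 = 44 - -306 = 44 + 306 = 350$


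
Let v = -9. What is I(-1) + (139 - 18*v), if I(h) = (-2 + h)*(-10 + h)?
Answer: 334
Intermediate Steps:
I(h) = (-10 + h)*(-2 + h)
I(-1) + (139 - 18*v) = (20 + (-1)² - 12*(-1)) + (139 - 18*(-9)) = (20 + 1 + 12) + (139 + 162) = 33 + 301 = 334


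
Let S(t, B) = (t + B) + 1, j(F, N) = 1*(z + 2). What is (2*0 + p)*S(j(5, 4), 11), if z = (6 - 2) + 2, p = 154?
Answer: 3080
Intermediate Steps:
z = 6 (z = 4 + 2 = 6)
j(F, N) = 8 (j(F, N) = 1*(6 + 2) = 1*8 = 8)
S(t, B) = 1 + B + t (S(t, B) = (B + t) + 1 = 1 + B + t)
(2*0 + p)*S(j(5, 4), 11) = (2*0 + 154)*(1 + 11 + 8) = (0 + 154)*20 = 154*20 = 3080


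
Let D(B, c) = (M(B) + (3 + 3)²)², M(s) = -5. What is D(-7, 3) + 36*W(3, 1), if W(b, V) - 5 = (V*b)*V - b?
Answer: 1141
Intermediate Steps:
D(B, c) = 961 (D(B, c) = (-5 + (3 + 3)²)² = (-5 + 6²)² = (-5 + 36)² = 31² = 961)
W(b, V) = 5 - b + b*V² (W(b, V) = 5 + ((V*b)*V - b) = 5 + (b*V² - b) = 5 + (-b + b*V²) = 5 - b + b*V²)
D(-7, 3) + 36*W(3, 1) = 961 + 36*(5 - 1*3 + 3*1²) = 961 + 36*(5 - 3 + 3*1) = 961 + 36*(5 - 3 + 3) = 961 + 36*5 = 961 + 180 = 1141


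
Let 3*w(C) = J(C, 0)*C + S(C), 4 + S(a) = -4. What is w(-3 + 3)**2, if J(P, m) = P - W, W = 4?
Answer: 64/9 ≈ 7.1111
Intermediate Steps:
S(a) = -8 (S(a) = -4 - 4 = -8)
J(P, m) = -4 + P (J(P, m) = P - 1*4 = P - 4 = -4 + P)
w(C) = -8/3 + C*(-4 + C)/3 (w(C) = ((-4 + C)*C - 8)/3 = (C*(-4 + C) - 8)/3 = (-8 + C*(-4 + C))/3 = -8/3 + C*(-4 + C)/3)
w(-3 + 3)**2 = (-8/3 + (-3 + 3)*(-4 + (-3 + 3))/3)**2 = (-8/3 + (1/3)*0*(-4 + 0))**2 = (-8/3 + (1/3)*0*(-4))**2 = (-8/3 + 0)**2 = (-8/3)**2 = 64/9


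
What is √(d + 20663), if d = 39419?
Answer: √60082 ≈ 245.12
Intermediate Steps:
√(d + 20663) = √(39419 + 20663) = √60082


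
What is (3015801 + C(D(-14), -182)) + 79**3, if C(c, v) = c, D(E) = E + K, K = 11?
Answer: 3508837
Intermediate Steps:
D(E) = 11 + E (D(E) = E + 11 = 11 + E)
(3015801 + C(D(-14), -182)) + 79**3 = (3015801 + (11 - 14)) + 79**3 = (3015801 - 3) + 493039 = 3015798 + 493039 = 3508837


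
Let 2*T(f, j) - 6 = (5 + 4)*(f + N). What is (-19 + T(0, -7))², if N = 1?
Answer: 529/4 ≈ 132.25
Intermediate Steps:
T(f, j) = 15/2 + 9*f/2 (T(f, j) = 3 + ((5 + 4)*(f + 1))/2 = 3 + (9*(1 + f))/2 = 3 + (9 + 9*f)/2 = 3 + (9/2 + 9*f/2) = 15/2 + 9*f/2)
(-19 + T(0, -7))² = (-19 + (15/2 + (9/2)*0))² = (-19 + (15/2 + 0))² = (-19 + 15/2)² = (-23/2)² = 529/4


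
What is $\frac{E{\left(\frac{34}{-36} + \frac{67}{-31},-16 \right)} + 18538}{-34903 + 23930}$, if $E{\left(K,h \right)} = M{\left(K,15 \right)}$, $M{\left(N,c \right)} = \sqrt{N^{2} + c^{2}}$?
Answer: $- \frac{18538}{10973} - \frac{\sqrt{73060189}}{6122934} \approx -1.6908$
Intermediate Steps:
$E{\left(K,h \right)} = \sqrt{225 + K^{2}}$ ($E{\left(K,h \right)} = \sqrt{K^{2} + 15^{2}} = \sqrt{K^{2} + 225} = \sqrt{225 + K^{2}}$)
$\frac{E{\left(\frac{34}{-36} + \frac{67}{-31},-16 \right)} + 18538}{-34903 + 23930} = \frac{\sqrt{225 + \left(\frac{34}{-36} + \frac{67}{-31}\right)^{2}} + 18538}{-34903 + 23930} = \frac{\sqrt{225 + \left(34 \left(- \frac{1}{36}\right) + 67 \left(- \frac{1}{31}\right)\right)^{2}} + 18538}{-10973} = \left(\sqrt{225 + \left(- \frac{17}{18} - \frac{67}{31}\right)^{2}} + 18538\right) \left(- \frac{1}{10973}\right) = \left(\sqrt{225 + \left(- \frac{1733}{558}\right)^{2}} + 18538\right) \left(- \frac{1}{10973}\right) = \left(\sqrt{225 + \frac{3003289}{311364}} + 18538\right) \left(- \frac{1}{10973}\right) = \left(\sqrt{\frac{73060189}{311364}} + 18538\right) \left(- \frac{1}{10973}\right) = \left(\frac{\sqrt{73060189}}{558} + 18538\right) \left(- \frac{1}{10973}\right) = \left(18538 + \frac{\sqrt{73060189}}{558}\right) \left(- \frac{1}{10973}\right) = - \frac{18538}{10973} - \frac{\sqrt{73060189}}{6122934}$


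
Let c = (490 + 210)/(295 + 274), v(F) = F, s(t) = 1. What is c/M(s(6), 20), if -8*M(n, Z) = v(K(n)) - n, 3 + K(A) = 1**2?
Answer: 5600/1707 ≈ 3.2806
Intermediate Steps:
K(A) = -2 (K(A) = -3 + 1**2 = -3 + 1 = -2)
c = 700/569 ≈ 1.2302
M(n, Z) = 1/4 + n/8 (M(n, Z) = -(-2 - n)/8 = 1/4 + n/8)
c/M(s(6), 20) = 700/(569*(1/4 + (1/8)*1)) = 700/(569*(1/4 + 1/8)) = 700/(569*(3/8)) = (700/569)*(8/3) = 5600/1707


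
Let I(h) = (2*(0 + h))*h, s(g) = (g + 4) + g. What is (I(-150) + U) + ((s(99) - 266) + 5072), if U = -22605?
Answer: 27403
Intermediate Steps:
s(g) = 4 + 2*g (s(g) = (4 + g) + g = 4 + 2*g)
I(h) = 2*h² (I(h) = (2*h)*h = 2*h²)
(I(-150) + U) + ((s(99) - 266) + 5072) = (2*(-150)² - 22605) + (((4 + 2*99) - 266) + 5072) = (2*22500 - 22605) + (((4 + 198) - 266) + 5072) = (45000 - 22605) + ((202 - 266) + 5072) = 22395 + (-64 + 5072) = 22395 + 5008 = 27403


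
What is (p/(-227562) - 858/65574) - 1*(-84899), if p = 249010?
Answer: 35190531637241/414504183 ≈ 84898.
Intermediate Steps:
(p/(-227562) - 858/65574) - 1*(-84899) = (249010/(-227562) - 858/65574) - 1*(-84899) = (249010*(-1/227562) - 858*1/65574) + 84899 = (-124505/113781 - 143/10929) + 84899 = -458995276/414504183 + 84899 = 35190531637241/414504183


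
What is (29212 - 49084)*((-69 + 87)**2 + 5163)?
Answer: -109037664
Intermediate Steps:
(29212 - 49084)*((-69 + 87)**2 + 5163) = -19872*(18**2 + 5163) = -19872*(324 + 5163) = -19872*5487 = -109037664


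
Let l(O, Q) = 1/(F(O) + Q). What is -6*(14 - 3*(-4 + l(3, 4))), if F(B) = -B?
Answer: -138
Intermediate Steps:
l(O, Q) = 1/(Q - O) (l(O, Q) = 1/(-O + Q) = 1/(Q - O))
-6*(14 - 3*(-4 + l(3, 4))) = -6*(14 - 3*(-4 - 1/(3 - 1*4))) = -6*(14 - 3*(-4 - 1/(3 - 4))) = -6*(14 - 3*(-4 - 1/(-1))) = -6*(14 - 3*(-4 - 1*(-1))) = -6*(14 - 3*(-4 + 1)) = -6*(14 - 3*(-3)) = -6*(14 + 9) = -6*23 = -138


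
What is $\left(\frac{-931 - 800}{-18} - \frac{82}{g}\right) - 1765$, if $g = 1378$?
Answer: $- \frac{6899203}{4134} \approx -1668.9$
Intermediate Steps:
$\left(\frac{-931 - 800}{-18} - \frac{82}{g}\right) - 1765 = \left(\frac{-931 - 800}{-18} - \frac{82}{1378}\right) - 1765 = \left(\left(-931 - 800\right) \left(- \frac{1}{18}\right) - \frac{41}{689}\right) - 1765 = \left(\left(-1731\right) \left(- \frac{1}{18}\right) - \frac{41}{689}\right) - 1765 = \left(\frac{577}{6} - \frac{41}{689}\right) - 1765 = \frac{397307}{4134} - 1765 = - \frac{6899203}{4134}$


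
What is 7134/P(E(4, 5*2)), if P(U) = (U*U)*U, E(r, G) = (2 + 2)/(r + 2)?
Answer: 96309/4 ≈ 24077.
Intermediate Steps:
E(r, G) = 4/(2 + r)
P(U) = U³ (P(U) = U²*U = U³)
7134/P(E(4, 5*2)) = 7134/((4/(2 + 4))³) = 7134/((4/6)³) = 7134/((4*(⅙))³) = 7134/((⅔)³) = 7134/(8/27) = 7134*(27/8) = 96309/4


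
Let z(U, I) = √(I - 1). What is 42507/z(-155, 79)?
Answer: 14169*√78/26 ≈ 4813.0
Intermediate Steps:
z(U, I) = √(-1 + I)
42507/z(-155, 79) = 42507/(√(-1 + 79)) = 42507/(√78) = 42507*(√78/78) = 14169*√78/26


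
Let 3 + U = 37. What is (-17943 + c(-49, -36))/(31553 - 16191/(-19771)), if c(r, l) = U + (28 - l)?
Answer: -352813495/623850554 ≈ -0.56554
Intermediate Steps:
U = 34 (U = -3 + 37 = 34)
c(r, l) = 62 - l (c(r, l) = 34 + (28 - l) = 62 - l)
(-17943 + c(-49, -36))/(31553 - 16191/(-19771)) = (-17943 + (62 - 1*(-36)))/(31553 - 16191/(-19771)) = (-17943 + (62 + 36))/(31553 - 16191*(-1/19771)) = (-17943 + 98)/(31553 + 16191/19771) = -17845/623850554/19771 = -17845*19771/623850554 = -352813495/623850554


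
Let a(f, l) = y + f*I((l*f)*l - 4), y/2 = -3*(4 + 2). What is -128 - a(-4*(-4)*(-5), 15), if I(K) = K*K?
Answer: 25931521188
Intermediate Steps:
y = -36 (y = 2*(-3*(4 + 2)) = 2*(-3*6) = 2*(-18) = -36)
I(K) = K²
a(f, l) = -36 + f*(-4 + f*l²)² (a(f, l) = -36 + f*((l*f)*l - 4)² = -36 + f*((f*l)*l - 4)² = -36 + f*(f*l² - 4)² = -36 + f*(-4 + f*l²)²)
-128 - a(-4*(-4)*(-5), 15) = -128 - (-36 + (-4*(-4)*(-5))*(-4 + (-4*(-4)*(-5))*15²)²) = -128 - (-36 + (16*(-5))*(-4 + (16*(-5))*225)²) = -128 - (-36 - 80*(-4 - 80*225)²) = -128 - (-36 - 80*(-4 - 18000)²) = -128 - (-36 - 80*(-18004)²) = -128 - (-36 - 80*324144016) = -128 - (-36 - 25931521280) = -128 - 1*(-25931521316) = -128 + 25931521316 = 25931521188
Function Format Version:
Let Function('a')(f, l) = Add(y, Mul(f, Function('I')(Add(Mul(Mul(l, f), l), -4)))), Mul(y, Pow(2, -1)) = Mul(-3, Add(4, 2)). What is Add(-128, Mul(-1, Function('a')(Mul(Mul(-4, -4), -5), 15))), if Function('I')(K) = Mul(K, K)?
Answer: 25931521188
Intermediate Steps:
y = -36 (y = Mul(2, Mul(-3, Add(4, 2))) = Mul(2, Mul(-3, 6)) = Mul(2, -18) = -36)
Function('I')(K) = Pow(K, 2)
Function('a')(f, l) = Add(-36, Mul(f, Pow(Add(-4, Mul(f, Pow(l, 2))), 2))) (Function('a')(f, l) = Add(-36, Mul(f, Pow(Add(Mul(Mul(l, f), l), -4), 2))) = Add(-36, Mul(f, Pow(Add(Mul(Mul(f, l), l), -4), 2))) = Add(-36, Mul(f, Pow(Add(Mul(f, Pow(l, 2)), -4), 2))) = Add(-36, Mul(f, Pow(Add(-4, Mul(f, Pow(l, 2))), 2))))
Add(-128, Mul(-1, Function('a')(Mul(Mul(-4, -4), -5), 15))) = Add(-128, Mul(-1, Add(-36, Mul(Mul(Mul(-4, -4), -5), Pow(Add(-4, Mul(Mul(Mul(-4, -4), -5), Pow(15, 2))), 2))))) = Add(-128, Mul(-1, Add(-36, Mul(Mul(16, -5), Pow(Add(-4, Mul(Mul(16, -5), 225)), 2))))) = Add(-128, Mul(-1, Add(-36, Mul(-80, Pow(Add(-4, Mul(-80, 225)), 2))))) = Add(-128, Mul(-1, Add(-36, Mul(-80, Pow(Add(-4, -18000), 2))))) = Add(-128, Mul(-1, Add(-36, Mul(-80, Pow(-18004, 2))))) = Add(-128, Mul(-1, Add(-36, Mul(-80, 324144016)))) = Add(-128, Mul(-1, Add(-36, -25931521280))) = Add(-128, Mul(-1, -25931521316)) = Add(-128, 25931521316) = 25931521188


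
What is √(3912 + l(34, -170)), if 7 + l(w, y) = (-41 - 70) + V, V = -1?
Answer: √3793 ≈ 61.587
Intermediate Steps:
l(w, y) = -119 (l(w, y) = -7 + ((-41 - 70) - 1) = -7 + (-111 - 1) = -7 - 112 = -119)
√(3912 + l(34, -170)) = √(3912 - 119) = √3793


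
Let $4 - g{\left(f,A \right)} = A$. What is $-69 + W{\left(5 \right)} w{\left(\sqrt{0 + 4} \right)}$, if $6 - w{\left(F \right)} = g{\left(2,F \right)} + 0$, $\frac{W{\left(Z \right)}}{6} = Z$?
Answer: $51$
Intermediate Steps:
$g{\left(f,A \right)} = 4 - A$
$W{\left(Z \right)} = 6 Z$
$w{\left(F \right)} = 2 + F$ ($w{\left(F \right)} = 6 - \left(\left(4 - F\right) + 0\right) = 6 - \left(4 - F\right) = 6 + \left(-4 + F\right) = 2 + F$)
$-69 + W{\left(5 \right)} w{\left(\sqrt{0 + 4} \right)} = -69 + 6 \cdot 5 \left(2 + \sqrt{0 + 4}\right) = -69 + 30 \left(2 + \sqrt{4}\right) = -69 + 30 \left(2 + 2\right) = -69 + 30 \cdot 4 = -69 + 120 = 51$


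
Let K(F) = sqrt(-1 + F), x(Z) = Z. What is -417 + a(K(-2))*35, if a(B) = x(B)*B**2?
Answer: -417 - 105*I*sqrt(3) ≈ -417.0 - 181.87*I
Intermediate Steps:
a(B) = B**3 (a(B) = B*B**2 = B**3)
-417 + a(K(-2))*35 = -417 + (sqrt(-1 - 2))**3*35 = -417 + (sqrt(-3))**3*35 = -417 + (I*sqrt(3))**3*35 = -417 - 3*I*sqrt(3)*35 = -417 - 105*I*sqrt(3)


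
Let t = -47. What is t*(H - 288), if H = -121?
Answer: 19223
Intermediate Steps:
t*(H - 288) = -47*(-121 - 288) = -47*(-409) = 19223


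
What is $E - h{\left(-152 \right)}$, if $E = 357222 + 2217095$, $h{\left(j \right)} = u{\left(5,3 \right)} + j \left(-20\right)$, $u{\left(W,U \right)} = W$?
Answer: $2571272$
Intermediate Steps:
$h{\left(j \right)} = 5 - 20 j$ ($h{\left(j \right)} = 5 + j \left(-20\right) = 5 - 20 j$)
$E = 2574317$
$E - h{\left(-152 \right)} = 2574317 - \left(5 - -3040\right) = 2574317 - \left(5 + 3040\right) = 2574317 - 3045 = 2571272$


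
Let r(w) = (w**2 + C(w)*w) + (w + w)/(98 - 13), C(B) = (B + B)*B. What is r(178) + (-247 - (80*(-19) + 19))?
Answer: 961557926/85 ≈ 1.1312e+7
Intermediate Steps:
C(B) = 2*B**2 (C(B) = (2*B)*B = 2*B**2)
r(w) = w**2 + 2*w**3 + 2*w/85 (r(w) = (w**2 + (2*w**2)*w) + (w + w)/(98 - 13) = (w**2 + 2*w**3) + (2*w)/85 = (w**2 + 2*w**3) + (2*w)*(1/85) = (w**2 + 2*w**3) + 2*w/85 = w**2 + 2*w**3 + 2*w/85)
r(178) + (-247 - (80*(-19) + 19)) = (1/85)*178*(2 + 85*178 + 170*178**2) + (-247 - (80*(-19) + 19)) = (1/85)*178*(2 + 15130 + 170*31684) + (-247 - (-1520 + 19)) = (1/85)*178*(2 + 15130 + 5386280) + (-247 - 1*(-1501)) = (1/85)*178*5401412 + (-247 + 1501) = 961451336/85 + 1254 = 961557926/85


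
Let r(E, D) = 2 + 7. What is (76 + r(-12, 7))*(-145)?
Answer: -12325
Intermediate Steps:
r(E, D) = 9
(76 + r(-12, 7))*(-145) = (76 + 9)*(-145) = 85*(-145) = -12325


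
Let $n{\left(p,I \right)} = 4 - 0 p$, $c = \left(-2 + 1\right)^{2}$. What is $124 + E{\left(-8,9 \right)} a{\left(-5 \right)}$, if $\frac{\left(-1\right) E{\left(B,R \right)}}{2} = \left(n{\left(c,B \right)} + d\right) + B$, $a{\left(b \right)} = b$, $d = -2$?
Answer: $64$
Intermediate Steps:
$c = 1$ ($c = \left(-1\right)^{2} = 1$)
$n{\left(p,I \right)} = 4$ ($n{\left(p,I \right)} = 4 - 0 = 4 + 0 = 4$)
$E{\left(B,R \right)} = -4 - 2 B$ ($E{\left(B,R \right)} = - 2 \left(\left(4 - 2\right) + B\right) = - 2 \left(2 + B\right) = -4 - 2 B$)
$124 + E{\left(-8,9 \right)} a{\left(-5 \right)} = 124 + \left(-4 - -16\right) \left(-5\right) = 124 + \left(-4 + 16\right) \left(-5\right) = 124 + 12 \left(-5\right) = 124 - 60 = 64$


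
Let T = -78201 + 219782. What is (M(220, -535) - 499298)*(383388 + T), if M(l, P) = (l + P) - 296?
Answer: -262436727821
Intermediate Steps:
M(l, P) = -296 + P + l (M(l, P) = (P + l) - 296 = -296 + P + l)
T = 141581
(M(220, -535) - 499298)*(383388 + T) = ((-296 - 535 + 220) - 499298)*(383388 + 141581) = (-611 - 499298)*524969 = -499909*524969 = -262436727821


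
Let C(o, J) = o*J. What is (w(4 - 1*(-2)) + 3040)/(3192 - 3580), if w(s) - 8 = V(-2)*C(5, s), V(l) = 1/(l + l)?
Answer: -6081/776 ≈ -7.8363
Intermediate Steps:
C(o, J) = J*o
V(l) = 1/(2*l)
w(s) = 8 - 5*s/4 (w(s) = 8 + ((½)/(-2))*(s*5) = 8 + ((½)*(-½))*(5*s) = 8 - 5*s/4)
(w(4 - 1*(-2)) + 3040)/(3192 - 3580) = ((8 - 5*(4 - 1*(-2))/4) + 3040)/(3192 - 3580) = ((8 - 5*(4 + 2)/4) + 3040)/(-388) = ((8 - 5/4*6) + 3040)*(-1/388) = ((8 - 15/2) + 3040)*(-1/388) = (½ + 3040)*(-1/388) = (6081/2)*(-1/388) = -6081/776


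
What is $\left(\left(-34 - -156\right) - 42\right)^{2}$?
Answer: $6400$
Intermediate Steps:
$\left(\left(-34 - -156\right) - 42\right)^{2} = \left(\left(-34 + 156\right) - 42\right)^{2} = \left(122 - 42\right)^{2} = 80^{2} = 6400$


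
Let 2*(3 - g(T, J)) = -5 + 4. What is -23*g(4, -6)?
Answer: -161/2 ≈ -80.500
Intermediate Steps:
g(T, J) = 7/2 (g(T, J) = 3 - (-5 + 4)/2 = 3 - ½*(-1) = 3 + ½ = 7/2)
-23*g(4, -6) = -23*7/2 = -161/2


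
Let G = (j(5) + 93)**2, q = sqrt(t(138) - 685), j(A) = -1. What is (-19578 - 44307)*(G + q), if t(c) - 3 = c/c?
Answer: -540722640 - 63885*I*sqrt(681) ≈ -5.4072e+8 - 1.6671e+6*I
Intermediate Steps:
t(c) = 4 (t(c) = 3 + c/c = 3 + 1 = 4)
q = I*sqrt(681) (q = sqrt(4 - 685) = sqrt(-681) = I*sqrt(681) ≈ 26.096*I)
G = 8464 (G = (-1 + 93)**2 = 92**2 = 8464)
(-19578 - 44307)*(G + q) = (-19578 - 44307)*(8464 + I*sqrt(681)) = -63885*(8464 + I*sqrt(681)) = -540722640 - 63885*I*sqrt(681)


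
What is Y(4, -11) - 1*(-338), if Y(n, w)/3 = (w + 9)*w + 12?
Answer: 440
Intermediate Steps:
Y(n, w) = 36 + 3*w*(9 + w) (Y(n, w) = 3*((w + 9)*w + 12) = 3*((9 + w)*w + 12) = 3*(w*(9 + w) + 12) = 3*(12 + w*(9 + w)) = 36 + 3*w*(9 + w))
Y(4, -11) - 1*(-338) = (36 + 3*(-11)² + 27*(-11)) - 1*(-338) = (36 + 3*121 - 297) + 338 = (36 + 363 - 297) + 338 = 102 + 338 = 440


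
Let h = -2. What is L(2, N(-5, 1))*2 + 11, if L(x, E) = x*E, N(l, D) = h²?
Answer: 27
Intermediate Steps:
N(l, D) = 4 (N(l, D) = (-2)² = 4)
L(x, E) = E*x
L(2, N(-5, 1))*2 + 11 = (4*2)*2 + 11 = 8*2 + 11 = 16 + 11 = 27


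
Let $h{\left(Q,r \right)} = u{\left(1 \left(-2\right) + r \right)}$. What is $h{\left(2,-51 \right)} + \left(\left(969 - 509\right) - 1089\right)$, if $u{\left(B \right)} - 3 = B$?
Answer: $-679$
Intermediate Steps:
$u{\left(B \right)} = 3 + B$
$h{\left(Q,r \right)} = 1 + r$ ($h{\left(Q,r \right)} = 3 + \left(1 \left(-2\right) + r\right) = 3 + \left(-2 + r\right) = 1 + r$)
$h{\left(2,-51 \right)} + \left(\left(969 - 509\right) - 1089\right) = \left(1 - 51\right) + \left(\left(969 - 509\right) - 1089\right) = -50 + \left(460 - 1089\right) = -50 - 629 = -679$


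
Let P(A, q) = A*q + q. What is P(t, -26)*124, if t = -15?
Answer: 45136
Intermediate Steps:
P(A, q) = q + A*q
P(t, -26)*124 = -26*(1 - 15)*124 = -26*(-14)*124 = 364*124 = 45136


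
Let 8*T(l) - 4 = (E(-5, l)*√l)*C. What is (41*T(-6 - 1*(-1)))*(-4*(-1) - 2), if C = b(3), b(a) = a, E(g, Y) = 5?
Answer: 41 + 615*I*√5/4 ≈ 41.0 + 343.8*I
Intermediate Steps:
C = 3
T(l) = ½ + 15*√l/8 (T(l) = ½ + ((5*√l)*3)/8 = ½ + (15*√l)/8 = ½ + 15*√l/8)
(41*T(-6 - 1*(-1)))*(-4*(-1) - 2) = (41*(½ + 15*√(-6 - 1*(-1))/8))*(-4*(-1) - 2) = (41*(½ + 15*√(-6 + 1)/8))*(4 - 2) = (41*(½ + 15*√(-5)/8))*2 = (41*(½ + 15*(I*√5)/8))*2 = (41*(½ + 15*I*√5/8))*2 = (41/2 + 615*I*√5/8)*2 = 41 + 615*I*√5/4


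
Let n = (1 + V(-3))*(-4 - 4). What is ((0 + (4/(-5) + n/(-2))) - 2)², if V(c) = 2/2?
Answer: 676/25 ≈ 27.040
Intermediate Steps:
V(c) = 1 (V(c) = 2*(½) = 1)
n = -16 (n = (1 + 1)*(-4 - 4) = 2*(-8) = -16)
((0 + (4/(-5) + n/(-2))) - 2)² = ((0 + (4/(-5) - 16/(-2))) - 2)² = ((0 + (4*(-⅕) - 16*(-½))) - 2)² = ((0 + (-⅘ + 8)) - 2)² = ((0 + 36/5) - 2)² = (36/5 - 2)² = (26/5)² = 676/25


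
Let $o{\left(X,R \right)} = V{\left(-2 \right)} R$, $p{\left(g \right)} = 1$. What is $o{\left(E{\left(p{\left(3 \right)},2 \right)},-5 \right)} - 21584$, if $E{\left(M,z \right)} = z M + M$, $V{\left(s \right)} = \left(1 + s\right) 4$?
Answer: $-21564$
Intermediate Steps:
$V{\left(s \right)} = 4 + 4 s$
$E{\left(M,z \right)} = M + M z$ ($E{\left(M,z \right)} = M z + M = M + M z$)
$o{\left(X,R \right)} = - 4 R$ ($o{\left(X,R \right)} = \left(4 + 4 \left(-2\right)\right) R = \left(4 - 8\right) R = - 4 R$)
$o{\left(E{\left(p{\left(3 \right)},2 \right)},-5 \right)} - 21584 = \left(-4\right) \left(-5\right) - 21584 = 20 - 21584 = -21564$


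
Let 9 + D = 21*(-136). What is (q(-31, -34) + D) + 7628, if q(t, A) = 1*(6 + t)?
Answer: 4738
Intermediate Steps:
q(t, A) = 6 + t
D = -2865 (D = -9 + 21*(-136) = -9 - 2856 = -2865)
(q(-31, -34) + D) + 7628 = ((6 - 31) - 2865) + 7628 = (-25 - 2865) + 7628 = -2890 + 7628 = 4738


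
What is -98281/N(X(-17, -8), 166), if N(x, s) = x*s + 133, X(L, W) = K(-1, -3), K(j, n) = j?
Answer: 98281/33 ≈ 2978.2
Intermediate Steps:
X(L, W) = -1
N(x, s) = 133 + s*x (N(x, s) = s*x + 133 = 133 + s*x)
-98281/N(X(-17, -8), 166) = -98281/(133 + 166*(-1)) = -98281/(133 - 166) = -98281/(-33) = -98281*(-1/33) = 98281/33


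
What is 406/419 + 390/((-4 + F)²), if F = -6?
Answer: 20401/4190 ≈ 4.8690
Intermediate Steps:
406/419 + 390/((-4 + F)²) = 406/419 + 390/((-4 - 6)²) = 406*(1/419) + 390/((-10)²) = 406/419 + 390/100 = 406/419 + 390*(1/100) = 406/419 + 39/10 = 20401/4190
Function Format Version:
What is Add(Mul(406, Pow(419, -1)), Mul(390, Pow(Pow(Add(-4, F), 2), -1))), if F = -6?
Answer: Rational(20401, 4190) ≈ 4.8690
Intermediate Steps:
Add(Mul(406, Pow(419, -1)), Mul(390, Pow(Pow(Add(-4, F), 2), -1))) = Add(Mul(406, Pow(419, -1)), Mul(390, Pow(Pow(Add(-4, -6), 2), -1))) = Add(Mul(406, Rational(1, 419)), Mul(390, Pow(Pow(-10, 2), -1))) = Add(Rational(406, 419), Mul(390, Pow(100, -1))) = Add(Rational(406, 419), Mul(390, Rational(1, 100))) = Add(Rational(406, 419), Rational(39, 10)) = Rational(20401, 4190)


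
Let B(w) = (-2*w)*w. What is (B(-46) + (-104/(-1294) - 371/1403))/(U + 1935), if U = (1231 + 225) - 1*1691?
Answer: -3841726993/1543159700 ≈ -2.4895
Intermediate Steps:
B(w) = -2*w**2
U = -235 (U = 1456 - 1691 = -235)
(B(-46) + (-104/(-1294) - 371/1403))/(U + 1935) = (-2*(-46)**2 + (-104/(-1294) - 371/1403))/(-235 + 1935) = (-2*2116 + (-104*(-1/1294) - 371*1/1403))/1700 = (-4232 + (52/647 - 371/1403))*(1/1700) = (-4232 - 167081/907741)*(1/1700) = -3841726993/907741*1/1700 = -3841726993/1543159700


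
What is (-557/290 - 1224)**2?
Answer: 126392337289/84100 ≈ 1.5029e+6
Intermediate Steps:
(-557/290 - 1224)**2 = (-355517/290)**2 = 126392337289/84100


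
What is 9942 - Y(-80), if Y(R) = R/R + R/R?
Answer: 9940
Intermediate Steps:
Y(R) = 2 (Y(R) = 1 + 1 = 2)
9942 - Y(-80) = 9942 - 1*2 = 9942 - 2 = 9940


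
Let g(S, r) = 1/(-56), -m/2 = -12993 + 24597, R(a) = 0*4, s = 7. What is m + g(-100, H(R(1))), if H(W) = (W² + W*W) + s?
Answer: -1299649/56 ≈ -23208.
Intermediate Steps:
R(a) = 0
m = -23208 (m = -2*(-12993 + 24597) = -2*11604 = -23208)
H(W) = 7 + 2*W² (H(W) = (W² + W*W) + 7 = (W² + W²) + 7 = 2*W² + 7 = 7 + 2*W²)
g(S, r) = -1/56
m + g(-100, H(R(1))) = -23208 - 1/56 = -1299649/56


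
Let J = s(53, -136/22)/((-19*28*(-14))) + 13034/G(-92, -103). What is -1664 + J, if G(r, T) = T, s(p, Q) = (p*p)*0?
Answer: -184426/103 ≈ -1790.5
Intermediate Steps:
s(p, Q) = 0 (s(p, Q) = p²*0 = 0)
J = -13034/103 (J = 0/((-19*28*(-14))) + 13034/(-103) = 0/((-532*(-14))) + 13034*(-1/103) = 0/7448 - 13034/103 = 0*(1/7448) - 13034/103 = 0 - 13034/103 = -13034/103 ≈ -126.54)
-1664 + J = -1664 - 13034/103 = -184426/103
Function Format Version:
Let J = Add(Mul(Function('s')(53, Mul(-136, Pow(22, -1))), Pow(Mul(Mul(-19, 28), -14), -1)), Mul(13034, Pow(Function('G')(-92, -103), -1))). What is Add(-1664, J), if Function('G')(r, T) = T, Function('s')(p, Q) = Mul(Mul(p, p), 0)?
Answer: Rational(-184426, 103) ≈ -1790.5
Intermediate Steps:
Function('s')(p, Q) = 0 (Function('s')(p, Q) = Mul(Pow(p, 2), 0) = 0)
J = Rational(-13034, 103) (J = Add(Mul(0, Pow(Mul(Mul(-19, 28), -14), -1)), Mul(13034, Pow(-103, -1))) = Add(Mul(0, Pow(Mul(-532, -14), -1)), Mul(13034, Rational(-1, 103))) = Add(Mul(0, Pow(7448, -1)), Rational(-13034, 103)) = Add(Mul(0, Rational(1, 7448)), Rational(-13034, 103)) = Add(0, Rational(-13034, 103)) = Rational(-13034, 103) ≈ -126.54)
Add(-1664, J) = Add(-1664, Rational(-13034, 103)) = Rational(-184426, 103)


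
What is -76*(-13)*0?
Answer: 0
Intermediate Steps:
-76*(-13)*0 = 988*0 = 0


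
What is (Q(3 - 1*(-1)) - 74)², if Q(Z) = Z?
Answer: 4900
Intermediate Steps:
(Q(3 - 1*(-1)) - 74)² = ((3 - 1*(-1)) - 74)² = ((3 + 1) - 74)² = (4 - 74)² = (-70)² = 4900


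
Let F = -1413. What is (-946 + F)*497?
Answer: -1172423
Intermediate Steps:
(-946 + F)*497 = (-946 - 1413)*497 = -2359*497 = -1172423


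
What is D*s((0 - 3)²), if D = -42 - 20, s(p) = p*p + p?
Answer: -5580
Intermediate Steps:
s(p) = p + p² (s(p) = p² + p = p + p²)
D = -62
D*s((0 - 3)²) = -62*(0 - 3)²*(1 + (0 - 3)²) = -62*(-3)²*(1 + (-3)²) = -558*(1 + 9) = -558*10 = -62*90 = -5580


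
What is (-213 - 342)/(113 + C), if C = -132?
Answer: 555/19 ≈ 29.211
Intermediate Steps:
(-213 - 342)/(113 + C) = (-213 - 342)/(113 - 132) = -555/(-19) = -555*(-1/19) = 555/19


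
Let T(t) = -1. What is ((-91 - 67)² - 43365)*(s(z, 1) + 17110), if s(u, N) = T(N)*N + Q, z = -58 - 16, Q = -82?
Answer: -313313827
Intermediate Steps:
z = -74
s(u, N) = -82 - N (s(u, N) = -N - 82 = -82 - N)
((-91 - 67)² - 43365)*(s(z, 1) + 17110) = ((-91 - 67)² - 43365)*((-82 - 1*1) + 17110) = ((-158)² - 43365)*((-82 - 1) + 17110) = (24964 - 43365)*(-83 + 17110) = -18401*17027 = -313313827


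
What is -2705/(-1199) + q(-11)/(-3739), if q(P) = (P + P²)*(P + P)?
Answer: 13015575/4483061 ≈ 2.9033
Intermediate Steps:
q(P) = 2*P*(P + P²) (q(P) = (P + P²)*(2*P) = 2*P*(P + P²))
-2705/(-1199) + q(-11)/(-3739) = -2705/(-1199) + (2*(-11)²*(1 - 11))/(-3739) = -2705*(-1/1199) + (2*121*(-10))*(-1/3739) = 2705/1199 - 2420*(-1/3739) = 2705/1199 + 2420/3739 = 13015575/4483061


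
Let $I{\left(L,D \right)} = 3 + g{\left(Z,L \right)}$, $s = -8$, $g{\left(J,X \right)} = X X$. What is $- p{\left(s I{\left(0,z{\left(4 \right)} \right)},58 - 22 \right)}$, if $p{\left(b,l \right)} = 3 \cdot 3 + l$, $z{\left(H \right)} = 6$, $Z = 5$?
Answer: $-45$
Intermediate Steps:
$g{\left(J,X \right)} = X^{2}$
$I{\left(L,D \right)} = 3 + L^{2}$
$p{\left(b,l \right)} = 9 + l$
$- p{\left(s I{\left(0,z{\left(4 \right)} \right)},58 - 22 \right)} = - (9 + \left(58 - 22\right)) = - (9 + 36) = \left(-1\right) 45 = -45$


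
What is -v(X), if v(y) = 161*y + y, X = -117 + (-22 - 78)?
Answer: 35154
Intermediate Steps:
X = -217 (X = -117 - 100 = -217)
v(y) = 162*y
-v(X) = -162*(-217) = -1*(-35154) = 35154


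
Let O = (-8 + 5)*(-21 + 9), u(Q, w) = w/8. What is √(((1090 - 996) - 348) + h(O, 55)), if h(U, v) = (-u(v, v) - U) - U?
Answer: I*√5326/4 ≈ 18.245*I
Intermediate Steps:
u(Q, w) = w/8 (u(Q, w) = w*(⅛) = w/8)
O = 36 (O = -3*(-12) = 36)
h(U, v) = -2*U - v/8 (h(U, v) = (-v/8 - U) - U = (-U - v/8) - U = -2*U - v/8)
√(((1090 - 996) - 348) + h(O, 55)) = √(((1090 - 996) - 348) + (-2*36 - ⅛*55)) = √((94 - 348) + (-72 - 55/8)) = √(-254 - 631/8) = √(-2663/8) = I*√5326/4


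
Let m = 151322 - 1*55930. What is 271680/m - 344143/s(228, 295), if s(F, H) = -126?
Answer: 1026960023/375606 ≈ 2734.1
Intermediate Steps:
m = 95392 (m = 151322 - 55930 = 95392)
271680/m - 344143/s(228, 295) = 271680/95392 - 344143/(-126) = 271680*(1/95392) - 344143*(-1/126) = 8490/2981 + 344143/126 = 1026960023/375606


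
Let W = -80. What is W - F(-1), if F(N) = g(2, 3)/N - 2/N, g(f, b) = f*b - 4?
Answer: -80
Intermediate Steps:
g(f, b) = -4 + b*f (g(f, b) = b*f - 4 = -4 + b*f)
F(N) = 0 (F(N) = (-4 + 3*2)/N - 2/N = (-4 + 6)/N - 2/N = 2/N - 2/N = 0)
W - F(-1) = -80 - 1*0 = -80 + 0 = -80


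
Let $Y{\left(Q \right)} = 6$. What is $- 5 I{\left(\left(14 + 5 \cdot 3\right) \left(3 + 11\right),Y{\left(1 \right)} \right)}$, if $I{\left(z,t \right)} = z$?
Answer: $-2030$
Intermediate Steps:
$- 5 I{\left(\left(14 + 5 \cdot 3\right) \left(3 + 11\right),Y{\left(1 \right)} \right)} = - 5 \left(14 + 5 \cdot 3\right) \left(3 + 11\right) = - 5 \left(14 + 15\right) 14 = - 5 \cdot 29 \cdot 14 = \left(-5\right) 406 = -2030$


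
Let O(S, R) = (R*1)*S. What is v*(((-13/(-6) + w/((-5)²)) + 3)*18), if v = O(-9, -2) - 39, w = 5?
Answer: -10143/5 ≈ -2028.6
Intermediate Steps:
O(S, R) = R*S
v = -21 (v = -2*(-9) - 39 = 18 - 39 = -21)
v*(((-13/(-6) + w/((-5)²)) + 3)*18) = -21*((-13/(-6) + 5/((-5)²)) + 3)*18 = -21*((-13*(-⅙) + 5/25) + 3)*18 = -21*((13/6 + 5*(1/25)) + 3)*18 = -21*((13/6 + ⅕) + 3)*18 = -21*(71/30 + 3)*18 = -1127*18/10 = -21*483/5 = -10143/5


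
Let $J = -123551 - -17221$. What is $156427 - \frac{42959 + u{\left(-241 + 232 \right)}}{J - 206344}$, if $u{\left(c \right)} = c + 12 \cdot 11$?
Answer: $\frac{24455349440}{156337} \approx 1.5643 \cdot 10^{5}$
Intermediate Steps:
$u{\left(c \right)} = 132 + c$ ($u{\left(c \right)} = c + 132 = 132 + c$)
$J = -106330$ ($J = -123551 + 17221 = -106330$)
$156427 - \frac{42959 + u{\left(-241 + 232 \right)}}{J - 206344} = 156427 - \frac{42959 + \left(132 + \left(-241 + 232\right)\right)}{-106330 - 206344} = 156427 - \frac{42959 + \left(132 - 9\right)}{-312674} = 156427 - \left(42959 + 123\right) \left(- \frac{1}{312674}\right) = 156427 - 43082 \left(- \frac{1}{312674}\right) = 156427 - - \frac{21541}{156337} = 156427 + \frac{21541}{156337} = \frac{24455349440}{156337}$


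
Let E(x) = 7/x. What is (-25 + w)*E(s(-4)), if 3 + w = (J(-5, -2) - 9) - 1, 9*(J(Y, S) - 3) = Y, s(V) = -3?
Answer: 2240/27 ≈ 82.963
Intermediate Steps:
J(Y, S) = 3 + Y/9
w = -95/9 (w = -3 + (((3 + (1/9)*(-5)) - 9) - 1) = -3 + (((3 - 5/9) - 9) - 1) = -3 + ((22/9 - 9) - 1) = -3 + (-59/9 - 1) = -3 - 68/9 = -95/9 ≈ -10.556)
(-25 + w)*E(s(-4)) = (-25 - 95/9)*(7/(-3)) = -2240*(-1)/(9*3) = -320/9*(-7/3) = 2240/27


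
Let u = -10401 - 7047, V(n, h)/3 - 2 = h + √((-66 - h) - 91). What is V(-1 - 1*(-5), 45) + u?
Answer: -17307 + 3*I*√202 ≈ -17307.0 + 42.638*I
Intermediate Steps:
V(n, h) = 6 + 3*h + 3*√(-157 - h) (V(n, h) = 6 + 3*(h + √((-66 - h) - 91)) = 6 + 3*(h + √(-157 - h)) = 6 + (3*h + 3*√(-157 - h)) = 6 + 3*h + 3*√(-157 - h))
u = -17448
V(-1 - 1*(-5), 45) + u = (6 + 3*45 + 3*√(-157 - 1*45)) - 17448 = (6 + 135 + 3*√(-157 - 45)) - 17448 = (6 + 135 + 3*√(-202)) - 17448 = (6 + 135 + 3*(I*√202)) - 17448 = (6 + 135 + 3*I*√202) - 17448 = (141 + 3*I*√202) - 17448 = -17307 + 3*I*√202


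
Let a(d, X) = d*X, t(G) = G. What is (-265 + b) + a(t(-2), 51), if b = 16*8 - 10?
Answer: -249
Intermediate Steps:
b = 118 (b = 128 - 10 = 118)
a(d, X) = X*d
(-265 + b) + a(t(-2), 51) = (-265 + 118) + 51*(-2) = -147 - 102 = -249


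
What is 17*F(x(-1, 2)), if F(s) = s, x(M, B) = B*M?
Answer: -34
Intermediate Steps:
17*F(x(-1, 2)) = 17*(2*(-1)) = 17*(-2) = -34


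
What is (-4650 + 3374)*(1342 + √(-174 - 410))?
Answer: -1712392 - 2552*I*√146 ≈ -1.7124e+6 - 30836.0*I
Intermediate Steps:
(-4650 + 3374)*(1342 + √(-174 - 410)) = -1276*(1342 + √(-584)) = -1276*(1342 + 2*I*√146) = -1712392 - 2552*I*√146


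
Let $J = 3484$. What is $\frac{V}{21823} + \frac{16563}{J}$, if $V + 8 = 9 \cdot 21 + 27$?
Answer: $\frac{362179021}{76031332} \approx 4.7635$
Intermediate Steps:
$V = 208$ ($V = -8 + \left(9 \cdot 21 + 27\right) = -8 + \left(189 + 27\right) = -8 + 216 = 208$)
$\frac{V}{21823} + \frac{16563}{J} = \frac{208}{21823} + \frac{16563}{3484} = \frac{362179021}{76031332}$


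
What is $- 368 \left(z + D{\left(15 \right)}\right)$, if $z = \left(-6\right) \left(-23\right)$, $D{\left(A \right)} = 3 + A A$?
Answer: $-134688$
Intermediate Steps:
$D{\left(A \right)} = 3 + A^{2}$
$z = 138$
$- 368 \left(z + D{\left(15 \right)}\right) = - 368 \left(138 + \left(3 + 15^{2}\right)\right) = - 368 \left(138 + \left(3 + 225\right)\right) = - 368 \left(138 + 228\right) = \left(-368\right) 366 = -134688$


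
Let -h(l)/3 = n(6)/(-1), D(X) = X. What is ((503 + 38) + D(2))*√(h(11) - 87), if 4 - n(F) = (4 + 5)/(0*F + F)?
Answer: 543*I*√318/2 ≈ 4841.5*I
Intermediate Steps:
n(F) = 4 - 9/F (n(F) = 4 - (4 + 5)/(0*F + F) = 4 - 9/(0 + F) = 4 - 9/F)
h(l) = 15/2 (h(l) = -3*(4 - 9/6)/(-1) = -3*(4 - 9*⅙)*(-1) = -3*(4 - 3/2)*(-1) = -15*(-1)/2 = -3*(-5/2) = 15/2)
((503 + 38) + D(2))*√(h(11) - 87) = ((503 + 38) + 2)*√(15/2 - 87) = (541 + 2)*√(-159/2) = 543*(I*√318/2) = 543*I*√318/2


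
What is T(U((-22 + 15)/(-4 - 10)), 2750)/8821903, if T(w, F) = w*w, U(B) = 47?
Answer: 2209/8821903 ≈ 0.00025040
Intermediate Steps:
T(w, F) = w²
T(U((-22 + 15)/(-4 - 10)), 2750)/8821903 = 47²/8821903 = 2209*(1/8821903) = 2209/8821903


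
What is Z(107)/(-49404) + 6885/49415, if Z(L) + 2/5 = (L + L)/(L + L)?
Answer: 113372297/813766220 ≈ 0.13932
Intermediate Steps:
Z(L) = ⅗ (Z(L) = -⅖ + (L + L)/(L + L) = -⅖ + (2*L)/((2*L)) = -⅖ + (2*L)*(1/(2*L)) = -⅖ + 1 = ⅗)
Z(107)/(-49404) + 6885/49415 = (⅗)/(-49404) + 6885/49415 = (⅗)*(-1/49404) + 6885*(1/49415) = -1/82340 + 1377/9883 = 113372297/813766220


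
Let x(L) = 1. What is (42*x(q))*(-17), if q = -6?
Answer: -714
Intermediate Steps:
(42*x(q))*(-17) = (42*1)*(-17) = 42*(-17) = -714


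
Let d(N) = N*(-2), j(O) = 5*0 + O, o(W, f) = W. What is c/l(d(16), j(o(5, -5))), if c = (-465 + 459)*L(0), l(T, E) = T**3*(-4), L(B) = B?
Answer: 0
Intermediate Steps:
j(O) = O (j(O) = 0 + O = O)
d(N) = -2*N
l(T, E) = -4*T**3
c = 0 (c = (-465 + 459)*0 = -6*0 = 0)
c/l(d(16), j(o(5, -5))) = 0/((-4*(-2*16)**3)) = 0/((-4*(-32)**3)) = 0/((-4*(-32768))) = 0/131072 = 0*(1/131072) = 0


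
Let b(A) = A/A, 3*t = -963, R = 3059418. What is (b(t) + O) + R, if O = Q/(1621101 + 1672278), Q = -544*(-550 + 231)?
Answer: 10075826460337/3293379 ≈ 3.0594e+6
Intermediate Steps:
t = -321 (t = (1/3)*(-963) = -321)
Q = 173536 (Q = -544*(-319) = 173536)
b(A) = 1
O = 173536/3293379 (O = 173536/(1621101 + 1672278) = 173536/3293379 ≈ 0.052692)
(b(t) + O) + R = (1 + 173536/3293379) + 3059418 = 3466915/3293379 + 3059418 = 10075826460337/3293379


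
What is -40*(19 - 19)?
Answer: 0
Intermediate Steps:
-40*(19 - 19) = -40*0 = 0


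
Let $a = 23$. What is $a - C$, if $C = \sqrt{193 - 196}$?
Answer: $23 - i \sqrt{3} \approx 23.0 - 1.732 i$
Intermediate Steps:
$C = i \sqrt{3}$ ($C = \sqrt{-3} = i \sqrt{3} \approx 1.732 i$)
$a - C = 23 - i \sqrt{3}$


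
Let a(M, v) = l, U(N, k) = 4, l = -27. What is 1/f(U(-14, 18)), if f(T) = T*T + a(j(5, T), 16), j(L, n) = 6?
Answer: -1/11 ≈ -0.090909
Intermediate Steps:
a(M, v) = -27
f(T) = -27 + T**2 (f(T) = T*T - 27 = T**2 - 27 = -27 + T**2)
1/f(U(-14, 18)) = 1/(-27 + 4**2) = 1/(-27 + 16) = 1/(-11) = -1/11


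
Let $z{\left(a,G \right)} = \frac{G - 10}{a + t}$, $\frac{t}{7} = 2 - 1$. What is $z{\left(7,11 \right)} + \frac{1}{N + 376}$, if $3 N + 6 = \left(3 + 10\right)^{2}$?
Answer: $\frac{1333}{18074} \approx 0.073752$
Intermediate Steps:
$t = 7$ ($t = 7 \left(2 - 1\right) = 7 \cdot 1 = 7$)
$z{\left(a,G \right)} = \frac{-10 + G}{7 + a}$ ($z{\left(a,G \right)} = \frac{G - 10}{a + 7} = \frac{-10 + G}{7 + a}$)
$N = \frac{163}{3}$ ($N = -2 + \frac{\left(3 + 10\right)^{2}}{3} = -2 + \frac{13^{2}}{3} = -2 + \frac{1}{3} \cdot 169 = -2 + \frac{169}{3} = \frac{163}{3} \approx 54.333$)
$z{\left(7,11 \right)} + \frac{1}{N + 376} = \frac{-10 + 11}{7 + 7} + \frac{1}{\frac{163}{3} + 376} = \frac{1}{14} \cdot 1 + \frac{1}{\frac{1291}{3}} = \frac{1}{14} \cdot 1 + \frac{3}{1291} = \frac{1}{14} + \frac{3}{1291} = \frac{1333}{18074}$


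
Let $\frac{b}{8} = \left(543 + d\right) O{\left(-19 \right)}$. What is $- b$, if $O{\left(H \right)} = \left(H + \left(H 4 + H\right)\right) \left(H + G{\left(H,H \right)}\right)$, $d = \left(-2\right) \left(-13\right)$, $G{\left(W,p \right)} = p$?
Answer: $-19719264$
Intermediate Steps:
$d = 26$
$O{\left(H \right)} = 12 H^{2}$ ($O{\left(H \right)} = \left(H + \left(H 4 + H\right)\right) \left(H + H\right) = \left(H + \left(4 H + H\right)\right) 2 H = \left(H + 5 H\right) 2 H = 6 H 2 H = 12 H^{2}$)
$b = 19719264$ ($b = 8 \left(543 + 26\right) 12 \left(-19\right)^{2} = 8 \cdot 569 \cdot 12 \cdot 361 = 8 \cdot 569 \cdot 4332 = 8 \cdot 2464908 = 19719264$)
$- b = \left(-1\right) 19719264 = -19719264$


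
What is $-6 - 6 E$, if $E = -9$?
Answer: $48$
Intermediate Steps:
$-6 - 6 E = -6 - -54 = -6 + 54 = 48$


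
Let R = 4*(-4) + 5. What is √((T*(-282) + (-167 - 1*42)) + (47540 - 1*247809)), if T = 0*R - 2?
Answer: I*√199914 ≈ 447.12*I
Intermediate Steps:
R = -11 (R = -16 + 5 = -11)
T = -2 (T = 0*(-11) - 2 = 0 - 2 = -2)
√((T*(-282) + (-167 - 1*42)) + (47540 - 1*247809)) = √((-2*(-282) + (-167 - 1*42)) + (47540 - 1*247809)) = √((564 + (-167 - 42)) + (47540 - 247809)) = √((564 - 209) - 200269) = √(355 - 200269) = √(-199914) = I*√199914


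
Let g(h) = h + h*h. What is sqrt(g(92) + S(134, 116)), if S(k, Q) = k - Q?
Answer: sqrt(8574) ≈ 92.596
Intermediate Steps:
g(h) = h + h**2
sqrt(g(92) + S(134, 116)) = sqrt(92*(1 + 92) + (134 - 1*116)) = sqrt(92*93 + (134 - 116)) = sqrt(8556 + 18) = sqrt(8574)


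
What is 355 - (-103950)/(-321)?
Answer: 3335/107 ≈ 31.168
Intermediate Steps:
355 - (-103950)/(-321) = 355 - (-103950)*(-1)/321 = 355 - 450*77/107 = 355 - 34650/107 = 3335/107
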